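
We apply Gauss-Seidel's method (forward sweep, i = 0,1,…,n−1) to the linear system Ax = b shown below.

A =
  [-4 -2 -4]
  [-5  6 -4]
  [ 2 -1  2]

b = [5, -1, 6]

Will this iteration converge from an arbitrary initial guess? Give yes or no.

yes

Diagonal D = diag(-4, 6, 2); L, U strict lower/upper.
GS T = -(D+L)⁻¹U: row 0 first, T[0,2] = -(-4)/(-4) = -1.0000; later rows by forward substitution.
  T[0,:] = [+0.0000, -0.5000, -1.0000]
  T[1,:] = [+0.0000, -0.4167, -0.1667]
  T[2,:] = [+0.0000, +0.2917, +0.9167]
|eigenvalues of T|: 0.8792, 0.3792, 0.0000.
ρ(T) = max|λ| = 0.8792; 0.8792 < 1, so it converges for any x₀.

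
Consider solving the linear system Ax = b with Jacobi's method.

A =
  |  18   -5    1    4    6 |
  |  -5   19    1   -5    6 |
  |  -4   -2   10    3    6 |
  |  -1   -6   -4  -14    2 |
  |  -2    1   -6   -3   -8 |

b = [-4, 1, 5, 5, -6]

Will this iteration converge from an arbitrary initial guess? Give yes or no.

Let D = diag(18, 19, 10, -14, -8); L, U the strict triangles.
T_J = -D⁻¹(L+U): T[2,3] = -(3)/(10) = -0.3000; T[2,2] = 0.
  T[0,:] = [+0.0000  +0.2778  -0.0556  -0.2222  -0.3333]
  T[1,:] = [+0.2632  +0.0000  -0.0526  +0.2632  -0.3158]
  T[2,:] = [+0.4000  +0.2000  +0.0000  -0.3000  -0.6000]
  T[3,:] = [-0.0714  -0.4286  -0.2857  +0.0000  +0.1429]
  T[4,:] = [-0.2500  +0.1250  -0.7500  -0.3750  +0.0000]
moduli |λ_i(T)| = 0.8338, 0.6668, 0.3470, 0.3470, 0.1973.
ρ = 0.8338; 0.8338 < 1: convergent.

yes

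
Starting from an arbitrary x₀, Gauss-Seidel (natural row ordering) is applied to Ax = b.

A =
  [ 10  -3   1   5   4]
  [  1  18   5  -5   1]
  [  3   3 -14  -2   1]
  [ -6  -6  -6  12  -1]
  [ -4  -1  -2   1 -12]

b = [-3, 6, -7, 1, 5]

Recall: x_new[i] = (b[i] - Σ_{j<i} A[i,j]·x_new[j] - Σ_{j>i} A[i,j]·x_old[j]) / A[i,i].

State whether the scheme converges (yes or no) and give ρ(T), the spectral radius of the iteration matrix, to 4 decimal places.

Split A = D + L + U, D = diag(10, 18, -14, 12, -12).
T_GS = -(D+L)⁻¹U: row 0 first, T[0,1] = -(-3)/(10) = +0.3000; later rows by forward substitution.
  T[0,:] = [+0.0000, +0.3000, -0.1000, -0.5000, -0.4000]
  T[1,:] = [+0.0000, -0.0167, -0.2722, +0.3056, -0.0333]
  T[2,:] = [+0.0000, +0.0607, -0.0798, -0.1845, -0.0214]
  T[3,:] = [+0.0000, +0.1720, -0.2260, -0.1895, -0.1440]
  T[4,:] = [+0.0000, -0.0944, +0.0505, +0.1562, +0.1277]
moduli |λ_i(T)| = 0.3491, 0.2052, 0.0755, 0.0612, 0.0000.
spectral radius ρ = 0.3491; 0.3491 < 1: convergent.

yes, ρ = 0.3491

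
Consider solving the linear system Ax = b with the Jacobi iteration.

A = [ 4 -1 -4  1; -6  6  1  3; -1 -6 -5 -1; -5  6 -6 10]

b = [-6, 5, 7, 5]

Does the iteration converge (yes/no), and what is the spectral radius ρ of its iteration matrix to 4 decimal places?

no, ρ = 1.2192

Write A = D+L+U with D = diag(4, 6, -5, 10).
Jacobi T = -D⁻¹(L+U): T[0,2] = -(-4)/(4) = +1.0000; T[0,0] = 0.
  T[0,:] = [+0.0000, +0.2500, +1.0000, -0.2500]
  T[1,:] = [+1.0000, +0.0000, -0.1667, -0.5000]
  T[2,:] = [-0.2000, -1.2000, +0.0000, -0.2000]
  T[3,:] = [+0.5000, -0.6000, +0.6000, +0.0000]
|roots of det(T-λI)|: 1.2192, 0.9085, 0.9085, 0.7345.
spectral radius ρ = 1.2192; 1.2192 > 1: divergent.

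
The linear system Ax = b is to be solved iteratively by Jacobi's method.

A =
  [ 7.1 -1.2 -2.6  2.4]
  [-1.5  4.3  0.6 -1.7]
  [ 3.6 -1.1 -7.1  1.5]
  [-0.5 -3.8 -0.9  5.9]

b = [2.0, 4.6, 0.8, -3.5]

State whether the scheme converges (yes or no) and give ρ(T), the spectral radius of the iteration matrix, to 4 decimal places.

Let D = diag(7.1, 4.3, -7.1, 5.9); L, U the strict triangles.
Jacobi T = -D⁻¹(L+U): T[3,1] = -(-3.8)/(5.9) = +0.6441; T[3,3] = 0.
  T[0,:] = [+0.0000  +0.1690  +0.3662  -0.3380]
  T[1,:] = [+0.3488  +0.0000  -0.1395  +0.3953]
  T[2,:] = [+0.5070  -0.1549  +0.0000  +0.2113]
  T[3,:] = [+0.0847  +0.6441  +0.1525  +0.0000]
eigenvalue magnitudes: 0.8308, 0.4647, 0.4647, 0.0565.
ρ(T) = max|λ| = 0.8308; 0.8308 < 1, so it converges for any x₀.

yes, ρ = 0.8308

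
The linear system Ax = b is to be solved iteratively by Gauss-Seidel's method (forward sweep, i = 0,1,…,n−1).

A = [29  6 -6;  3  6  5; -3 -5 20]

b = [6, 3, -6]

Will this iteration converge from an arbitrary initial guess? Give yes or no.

Split A = D + L + U, D = diag(29, 6, 20).
GS T = -(D+L)⁻¹U: row 0 first, T[0,1] = -(6)/(29) = -0.2069; later rows by forward substitution.
  T[0,:] = [+0.0000, -0.2069, +0.2069]
  T[1,:] = [+0.0000, +0.1034, -0.9368]
  T[2,:] = [+0.0000, -0.0052, -0.2032]
|eigenvalues of T|: 0.2182, 0.1185, 0.0000.
ρ(T) = max|λ| = 0.2182; 0.2182 < 1 ⇒ converges.

yes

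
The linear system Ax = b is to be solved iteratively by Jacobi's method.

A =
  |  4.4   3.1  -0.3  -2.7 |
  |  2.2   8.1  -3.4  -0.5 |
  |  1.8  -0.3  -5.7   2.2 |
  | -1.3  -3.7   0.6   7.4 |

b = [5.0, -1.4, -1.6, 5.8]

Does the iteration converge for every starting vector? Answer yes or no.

Diagonal D = diag(4.4, 8.1, -5.7, 7.4); L, U strict lower/upper.
Jacobi T = -D⁻¹(L+U): T[3,1] = -(-3.7)/(7.4) = +0.5000; T[3,3] = 0.
  T[0,:] = [+0.0000 -0.7045 +0.0682 +0.6136]
  T[1,:] = [-0.2716 +0.0000 +0.4198 +0.0617]
  T[2,:] = [+0.3158 -0.0526 +0.0000 +0.3860]
  T[3,:] = [+0.1757 +0.5000 -0.0811 +0.0000]
|roots of det(T-λI)|: 0.7119, 0.4138, 0.2920, 0.2920.
spectral radius ρ = 0.7119; 0.7119 < 1, so it converges for any x₀.

yes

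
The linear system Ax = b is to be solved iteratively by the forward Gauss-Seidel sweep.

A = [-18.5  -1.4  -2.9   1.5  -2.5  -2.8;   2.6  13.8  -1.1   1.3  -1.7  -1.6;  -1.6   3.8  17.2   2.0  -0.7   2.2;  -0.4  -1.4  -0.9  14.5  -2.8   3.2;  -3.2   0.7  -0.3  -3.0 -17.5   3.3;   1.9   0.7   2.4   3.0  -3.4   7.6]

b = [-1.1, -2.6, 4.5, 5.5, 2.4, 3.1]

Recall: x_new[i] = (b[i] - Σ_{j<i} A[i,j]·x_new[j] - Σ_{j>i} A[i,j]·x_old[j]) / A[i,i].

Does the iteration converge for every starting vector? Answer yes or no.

yes

Write A = D+L+U with D = diag(-18.5, 13.8, 17.2, 14.5, -17.5, 7.6).
Gauss-Seidel: T = -(D+L)⁻¹U, row 0 first, T[0,5] = -(-2.8)/(-18.5) = -0.1514; later rows by forward substitution.
  T[0,:] = [+0.0000, -0.0757, -0.1568, +0.0811, -0.1351, -0.1514]
  T[1,:] = [+0.0000, +0.0143, +0.1092, -0.1095, +0.1486, +0.1445]
  T[2,:] = [+0.0000, -0.0102, -0.0387, -0.0845, -0.0047, -0.1739]
  T[3,:] = [+0.0000, -0.0013, +0.0038, -0.0136, +0.2034, -0.2217]
  T[4,:] = [+0.0000, +0.0148, +0.0330, -0.0154, -0.0041, +0.2630]
  T[5,:] = [+0.0000, +0.0280, +0.0546, +0.0150, -0.0606, +0.2846]
|eigenvalues of T|: 0.1987, 0.1064, 0.1064, 0.1012, 0.0280, 0.0000.
ρ(T) = max|λ| = 0.1987; 0.1987 < 1, so it converges for any x₀.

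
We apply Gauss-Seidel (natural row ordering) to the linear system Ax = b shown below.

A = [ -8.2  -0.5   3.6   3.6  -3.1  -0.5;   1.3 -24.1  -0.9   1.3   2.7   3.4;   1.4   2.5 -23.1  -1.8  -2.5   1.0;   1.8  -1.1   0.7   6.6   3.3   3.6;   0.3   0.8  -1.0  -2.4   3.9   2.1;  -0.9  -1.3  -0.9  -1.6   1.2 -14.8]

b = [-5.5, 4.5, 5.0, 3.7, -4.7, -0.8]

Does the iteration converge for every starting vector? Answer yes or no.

yes

Split A = D + L + U, D = diag(-8.2, -24.1, -23.1, 6.6, 3.9, -14.8).
T_GS = -(D+L)⁻¹U: row 0 first, T[0,3] = -(3.6)/(-8.2) = +0.4390; later rows by forward substitution.
  T[0,:] = [+0.0000  -0.0610  +0.4390  +0.4390  -0.3780  -0.0610]
  T[1,:] = [+0.0000  -0.0033  -0.0137  +0.0776  +0.0916  +0.1378]
  T[2,:] = [+0.0000  -0.0041  +0.0251  -0.0429  -0.1212  +0.0545]
  T[3,:] = [+0.0000  +0.0165  -0.1247  -0.1022  -0.3688  -0.5116]
  T[4,:] = [+0.0000  +0.0145  -0.1012  -0.1236  -0.2477  -0.8629]
  T[5,:] = [+0.0000  +0.0036  -0.0218  -0.0299  +0.0421  -0.0264]
eigenvalue magnitudes: 0.4495, 0.1515, 0.1515, 0.0632, 0.0045, 0.0000.
ρ(T) = max|λ| = 0.4495; 0.4495 < 1: convergent.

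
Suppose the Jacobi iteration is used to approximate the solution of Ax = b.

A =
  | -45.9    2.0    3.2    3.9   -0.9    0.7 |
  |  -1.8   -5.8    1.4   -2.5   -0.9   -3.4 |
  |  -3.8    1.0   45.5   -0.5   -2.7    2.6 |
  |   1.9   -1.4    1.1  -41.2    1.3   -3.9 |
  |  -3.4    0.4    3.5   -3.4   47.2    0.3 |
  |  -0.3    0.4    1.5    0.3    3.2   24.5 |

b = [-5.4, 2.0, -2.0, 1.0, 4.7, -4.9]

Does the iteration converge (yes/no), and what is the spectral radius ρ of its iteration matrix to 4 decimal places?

A = D + L + U where D = diag(-45.9, -5.8, 45.5, -41.2, 47.2, 24.5).
Jacobi T = -D⁻¹(L+U): T[1,4] = -(-0.9)/(-5.8) = -0.1552; T[1,1] = 0.
  T[0,:] = [+0.0000  +0.0436  +0.0697  +0.0850  -0.0196  +0.0153]
  T[1,:] = [-0.3103  +0.0000  +0.2414  -0.4310  -0.1552  -0.5862]
  T[2,:] = [+0.0835  -0.0220  +0.0000  +0.0110  +0.0593  -0.0571]
  T[3,:] = [+0.0461  -0.0340  +0.0267  +0.0000  +0.0316  -0.0947]
  T[4,:] = [+0.0720  -0.0085  -0.0742  +0.0720  +0.0000  -0.0064]
  T[5,:] = [+0.0122  -0.0163  -0.0612  -0.0122  -0.1306  +0.0000]
moduli |λ_i(T)| = 0.1980, 0.1537, 0.1306, 0.1306, 0.0578, 0.0578.
ρ = 0.1980; 0.1980 < 1, so it converges for any x₀.

yes, ρ = 0.1980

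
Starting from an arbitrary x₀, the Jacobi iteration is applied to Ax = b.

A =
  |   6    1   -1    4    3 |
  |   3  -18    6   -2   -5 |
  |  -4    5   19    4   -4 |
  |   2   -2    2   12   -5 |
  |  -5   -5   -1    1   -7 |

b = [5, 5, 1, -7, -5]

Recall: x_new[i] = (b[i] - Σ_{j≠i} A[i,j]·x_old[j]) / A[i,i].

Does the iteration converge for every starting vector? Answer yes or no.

Split A = D + L + U, D = diag(6, -18, 19, 12, -7).
Jacobi: T = -D⁻¹(L+U), T[4,2] = -(-1)/(-7) = -0.1429; T[4,4] = 0.
  T[0,:] = [+0.0000 -0.1667 +0.1667 -0.6667 -0.5000]
  T[1,:] = [+0.1667 +0.0000 +0.3333 -0.1111 -0.2778]
  T[2,:] = [+0.2105 -0.2632 +0.0000 -0.2105 +0.2105]
  T[3,:] = [-0.1667 +0.1667 -0.1667 +0.0000 +0.4167]
  T[4,:] = [-0.7143 -0.7143 -0.1429 +0.1429 +0.0000]
moduli |λ_i(T)| = 0.9446, 0.5518, 0.5518, 0.3268, 0.3268.
ρ = 0.9446; 0.9446 < 1: convergent.

yes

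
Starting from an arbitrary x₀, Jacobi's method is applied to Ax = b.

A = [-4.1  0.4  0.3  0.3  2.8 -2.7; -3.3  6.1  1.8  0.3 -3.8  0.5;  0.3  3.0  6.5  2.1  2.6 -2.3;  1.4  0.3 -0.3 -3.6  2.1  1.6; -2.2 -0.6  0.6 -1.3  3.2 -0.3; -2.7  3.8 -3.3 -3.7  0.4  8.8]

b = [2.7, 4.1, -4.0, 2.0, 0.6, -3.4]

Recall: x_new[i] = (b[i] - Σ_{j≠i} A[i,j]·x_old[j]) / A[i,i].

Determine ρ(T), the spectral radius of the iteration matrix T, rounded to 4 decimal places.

Write A = D+L+U with D = diag(-4.1, 6.1, 6.5, -3.6, 3.2, 8.8).
Jacobi: T = -D⁻¹(L+U), T[0,1] = -(0.4)/(-4.1) = +0.0976; T[0,0] = 0.
  T[0,:] = [+0.0000, +0.0976, +0.0732, +0.0732, +0.6829, -0.6585]
  T[1,:] = [+0.5410, +0.0000, -0.2951, -0.0492, +0.6230, -0.0820]
  T[2,:] = [-0.0462, -0.4615, +0.0000, -0.3231, -0.4000, +0.3538]
  T[3,:] = [+0.3889, +0.0833, -0.0833, +0.0000, +0.5833, +0.4444]
  T[4,:] = [+0.6875, +0.1875, -0.1875, +0.4062, +0.0000, +0.0938]
  T[5,:] = [+0.3068, -0.4318, +0.3750, +0.4205, -0.0455, +0.0000]
|λ(T)| sorted: 1.2251, 0.6771, 0.6771, 0.3483, 0.3220, 0.1218.
ρ = 1.2251; 1.2251 > 1, so it fails to converge.

1.2251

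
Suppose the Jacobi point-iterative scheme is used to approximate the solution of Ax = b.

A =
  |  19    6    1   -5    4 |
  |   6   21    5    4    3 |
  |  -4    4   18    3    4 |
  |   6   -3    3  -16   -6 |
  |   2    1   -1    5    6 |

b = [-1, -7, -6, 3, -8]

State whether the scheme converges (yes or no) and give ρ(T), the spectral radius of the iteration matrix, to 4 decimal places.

yes, ρ = 0.8384

Write A = D+L+U with D = diag(19, 21, 18, -16, 6).
T_J = -D⁻¹(L+U): T[2,0] = -(-4)/(18) = +0.2222; T[2,2] = 0.
  T[0,:] = [+0.0000  -0.3158  -0.0526  +0.2632  -0.2105]
  T[1,:] = [-0.2857  +0.0000  -0.2381  -0.1905  -0.1429]
  T[2,:] = [+0.2222  -0.2222  +0.0000  -0.1667  -0.2222]
  T[3,:] = [+0.3750  -0.1875  +0.1875  +0.0000  -0.3750]
  T[4,:] = [-0.3333  -0.1667  +0.1667  -0.8333  +0.0000]
moduli |λ_i(T)| = 0.8384, 0.5693, 0.2817, 0.2817, 0.2550.
ρ = 0.8384; 0.8384 < 1, so it converges for any x₀.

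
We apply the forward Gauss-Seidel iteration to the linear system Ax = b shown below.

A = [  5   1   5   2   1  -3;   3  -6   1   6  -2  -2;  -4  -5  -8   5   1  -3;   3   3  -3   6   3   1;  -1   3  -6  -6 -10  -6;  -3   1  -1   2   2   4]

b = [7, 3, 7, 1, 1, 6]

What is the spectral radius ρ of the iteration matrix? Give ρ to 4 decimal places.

Split A = D + L + U, D = diag(5, -6, -8, 6, -10, 4).
T_GS = -(D+L)⁻¹U: row 0 first, T[0,3] = -(2)/(5) = -0.4000; later rows by forward substitution.
  T[0,:] = [+0.0000 -0.2000 -1.0000 -0.4000 -0.2000 +0.6000]
  T[1,:] = [+0.0000 -0.1000 -0.3333 +0.8000 -0.4333 -0.0333]
  T[2,:] = [+0.0000 +0.1625 +0.7083 +0.3250 +0.4958 -0.6542]
  T[3,:] = [+0.0000 +0.2313 +1.0208 -0.0375 +0.0646 -0.7771]
  T[4,:] = [+0.0000 -0.2463 -1.0375 +0.1075 -0.4463 +0.1888]
  T[5,:] = [+0.0000 -0.0769 -0.4813 -0.4538 +0.2731 +0.5890]
|eigenvalues of T|: 1.6446, 0.5193, 0.5193, 0.4353, 0.0243, 0.0000.
ρ(T) = max|λ| = 1.6446; 1.6446 > 1 ⇒ diverges.

1.6446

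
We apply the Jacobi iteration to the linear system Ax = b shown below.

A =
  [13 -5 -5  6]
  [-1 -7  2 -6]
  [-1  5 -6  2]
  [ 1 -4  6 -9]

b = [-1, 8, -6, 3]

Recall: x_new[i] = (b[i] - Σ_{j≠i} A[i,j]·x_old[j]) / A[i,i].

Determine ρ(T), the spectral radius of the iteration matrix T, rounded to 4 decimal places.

A = D + L + U where D = diag(13, -7, -6, -9).
Jacobi: T = -D⁻¹(L+U), T[1,3] = -(-6)/(-7) = -0.8571; T[1,1] = 0.
  T[0,:] = [+0.0000 +0.3846 +0.3846 -0.4615]
  T[1,:] = [-0.1429 +0.0000 +0.2857 -0.8571]
  T[2,:] = [-0.1667 +0.8333 +0.0000 +0.3333]
  T[3,:] = [+0.1111 -0.4444 +0.6667 +0.0000]
eigenvalue magnitudes: 1.1242, 0.6345, 0.6345, 0.2077.
ρ = 1.1242; 1.1242 > 1 ⇒ diverges.

1.1242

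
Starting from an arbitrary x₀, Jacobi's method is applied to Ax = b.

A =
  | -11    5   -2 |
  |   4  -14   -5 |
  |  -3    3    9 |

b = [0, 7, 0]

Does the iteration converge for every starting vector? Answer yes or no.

Split A = D + L + U, D = diag(-11, -14, 9).
Jacobi T = -D⁻¹(L+U): T[0,1] = -(5)/(-11) = +0.4545; T[0,0] = 0.
  T[0,:] = [+0.0000 +0.4545 -0.1818]
  T[1,:] = [+0.2857 +0.0000 -0.3571]
  T[2,:] = [+0.3333 -0.3333 +0.0000]
moduli |λ_i(T)| = 0.5103, 0.2685, 0.2685.
ρ = 0.5103; 0.5103 < 1 ⇒ converges.

yes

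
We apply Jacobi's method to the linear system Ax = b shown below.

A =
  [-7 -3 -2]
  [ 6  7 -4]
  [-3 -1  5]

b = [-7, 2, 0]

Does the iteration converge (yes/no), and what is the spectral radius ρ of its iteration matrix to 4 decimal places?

A = D + L + U where D = diag(-7, 7, 5).
Jacobi T = -D⁻¹(L+U): T[1,2] = -(-4)/(7) = +0.5714; T[1,1] = 0.
  T[0,:] = [+0.0000  -0.4286  -0.2857]
  T[1,:] = [-0.8571  +0.0000  +0.5714]
  T[2,:] = [+0.6000  +0.2000  +0.0000]
moduli |λ_i(T)| = 0.6748, 0.3810, 0.3810.
spectral radius ρ = 0.6748; 0.6748 < 1: convergent.

yes, ρ = 0.6748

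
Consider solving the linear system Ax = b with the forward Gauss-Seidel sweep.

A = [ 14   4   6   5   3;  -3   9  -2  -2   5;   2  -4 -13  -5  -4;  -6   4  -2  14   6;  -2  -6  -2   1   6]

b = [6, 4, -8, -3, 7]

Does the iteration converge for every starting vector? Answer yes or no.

yes

Split A = D + L + U, D = diag(14, 9, -13, 14, 6).
GS T = -(D+L)⁻¹U: row 0 first, T[0,1] = -(4)/(14) = -0.2857; later rows by forward substitution.
  T[0,:] = [+0.0000  -0.2857  -0.4286  -0.3571  -0.2143]
  T[1,:] = [+0.0000  -0.0952  +0.0794  +0.1032  -0.6270]
  T[2,:] = [+0.0000  -0.0147  -0.0904  -0.4713  -0.1477]
  T[3,:] = [+0.0000  -0.0973  -0.2193  -0.2499  -0.3624]
  T[4,:] = [+0.0000  -0.1791  -0.0571  -0.1313  -0.6873]
|eigenvalues of T|: 0.9358, 0.4082, 0.1663, 0.0549, 0.0000.
ρ = 0.9358; 0.9358 < 1, so it converges for any x₀.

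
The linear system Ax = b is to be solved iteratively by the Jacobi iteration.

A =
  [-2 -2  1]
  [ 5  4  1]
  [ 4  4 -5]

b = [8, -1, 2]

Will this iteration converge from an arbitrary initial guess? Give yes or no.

Split A = D + L + U, D = diag(-2, 4, -5).
Jacobi: T = -D⁻¹(L+U), T[1,0] = -(5)/(4) = -1.2500; T[1,1] = 0.
  T[0,:] = [+0.0000  -1.0000  +0.5000]
  T[1,:] = [-1.2500  +0.0000  -0.2500]
  T[2,:] = [+0.8000  +0.8000  +0.0000]
|λ(T)| sorted: 1.2967, 1.0831, 0.2136.
ρ = 1.2967; 1.2967 > 1: divergent.

no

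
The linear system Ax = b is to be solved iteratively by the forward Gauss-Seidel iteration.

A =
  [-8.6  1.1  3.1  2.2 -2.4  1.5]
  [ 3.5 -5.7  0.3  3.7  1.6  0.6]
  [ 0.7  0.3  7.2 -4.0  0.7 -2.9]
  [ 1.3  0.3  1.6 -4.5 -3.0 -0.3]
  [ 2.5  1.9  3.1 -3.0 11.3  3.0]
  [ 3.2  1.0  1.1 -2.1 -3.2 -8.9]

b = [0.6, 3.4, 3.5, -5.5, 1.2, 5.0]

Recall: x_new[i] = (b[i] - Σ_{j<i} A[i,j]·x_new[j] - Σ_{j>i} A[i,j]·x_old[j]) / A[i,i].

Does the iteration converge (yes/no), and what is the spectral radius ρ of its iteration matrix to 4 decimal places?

Let D = diag(-8.6, -5.7, 7.2, -4.5, 11.3, -8.9); L, U the strict triangles.
Gauss-Seidel: T = -(D+L)⁻¹U, row 0 first, T[0,5] = -(1.5)/(-8.6) = +0.1744; later rows by forward substitution.
  T[0,:] = [+0.0000 +0.1279 +0.3605 +0.2558 -0.2791 +0.1744]
  T[1,:] = [+0.0000 +0.0785 +0.2740 +0.8062 +0.1093 +0.2124]
  T[2,:] = [+0.0000 -0.0157 -0.0465 +0.4971 -0.0746 +0.3770]
  T[3,:] = [+0.0000 +0.0366 +0.1059 +0.3044 -0.7665 +0.1319]
  T[4,:] = [+0.0000 -0.0275 -0.0850 -0.2477 -0.1397 -0.4082]
  T[5,:] = [+0.0000 +0.0541 +0.1602 +0.2612 +0.1338 +0.2488]
|λ(T)| sorted: 0.9213, 0.3039, 0.2635, 0.2635, 0.0122, 0.0000.
ρ = 0.9213; 0.9213 < 1, so it converges for any x₀.

yes, ρ = 0.9213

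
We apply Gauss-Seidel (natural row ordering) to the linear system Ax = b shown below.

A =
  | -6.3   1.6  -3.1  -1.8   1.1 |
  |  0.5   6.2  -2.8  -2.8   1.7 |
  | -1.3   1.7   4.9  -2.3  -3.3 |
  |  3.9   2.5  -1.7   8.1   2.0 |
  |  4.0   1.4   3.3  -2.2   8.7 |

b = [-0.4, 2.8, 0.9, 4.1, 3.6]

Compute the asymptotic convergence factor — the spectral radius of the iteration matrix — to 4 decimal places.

A = D + L + U where D = diag(-6.3, 6.2, 4.9, 8.1, 8.7).
Gauss-Seidel: T = -(D+L)⁻¹U, row 0 first, T[0,2] = -(-3.1)/(-6.3) = -0.4921; later rows by forward substitution.
  T[0,:] = [+0.0000 +0.2540 -0.4921 -0.2857 +0.1746]
  T[1,:] = [+0.0000 -0.0205 +0.4913 +0.4747 -0.2883]
  T[2,:] = [+0.0000 +0.0745 -0.3010 +0.2289 +0.8198]
  T[3,:] = [+0.0000 -0.1003 +0.0221 +0.0391 -0.0700]
  T[4,:] = [+0.0000 -0.1671 +0.2669 -0.0220 -0.3625]
|roots of det(T-λI)|: 0.9336, 0.2946, 0.2946, 0.0754, 0.0000.
ρ(T) = max|λ| = 0.9336; 0.9336 < 1: convergent.

0.9336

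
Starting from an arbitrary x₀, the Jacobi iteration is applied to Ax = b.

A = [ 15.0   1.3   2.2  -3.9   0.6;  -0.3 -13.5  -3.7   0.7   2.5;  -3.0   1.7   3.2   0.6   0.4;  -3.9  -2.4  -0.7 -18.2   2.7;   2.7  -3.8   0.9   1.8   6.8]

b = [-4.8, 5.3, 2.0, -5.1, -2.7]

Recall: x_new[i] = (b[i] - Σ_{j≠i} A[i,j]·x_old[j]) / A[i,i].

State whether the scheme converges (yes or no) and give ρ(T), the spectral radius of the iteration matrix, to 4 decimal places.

A = D + L + U where D = diag(15, -13.5, 3.2, -18.2, 6.8).
Jacobi: T = -D⁻¹(L+U), T[4,3] = -(1.8)/(6.8) = -0.2647; T[4,4] = 0.
  T[0,:] = [+0.0000, -0.0867, -0.1467, +0.2600, -0.0400]
  T[1,:] = [-0.0222, +0.0000, -0.2741, +0.0519, +0.1852]
  T[2,:] = [+0.9375, -0.5312, +0.0000, -0.1875, -0.1250]
  T[3,:] = [-0.2143, -0.1319, -0.0385, +0.0000, +0.1484]
  T[4,:] = [-0.3971, +0.5588, -0.1324, -0.2647, +0.0000]
|λ(T)| sorted: 0.5306, 0.4116, 0.4116, 0.3717, 0.1472.
spectral radius ρ = 0.5306; 0.5306 < 1 ⇒ converges.

yes, ρ = 0.5306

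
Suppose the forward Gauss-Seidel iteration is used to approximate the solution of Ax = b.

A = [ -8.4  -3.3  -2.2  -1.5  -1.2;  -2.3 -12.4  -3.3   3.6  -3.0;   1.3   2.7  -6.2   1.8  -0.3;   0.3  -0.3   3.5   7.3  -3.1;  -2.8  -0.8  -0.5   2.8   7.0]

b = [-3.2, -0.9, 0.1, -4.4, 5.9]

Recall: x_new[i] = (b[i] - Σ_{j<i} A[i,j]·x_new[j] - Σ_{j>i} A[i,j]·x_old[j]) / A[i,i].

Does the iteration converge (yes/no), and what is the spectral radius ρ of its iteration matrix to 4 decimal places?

A = D + L + U where D = diag(-8.4, -12.4, -6.2, 7.3, 7).
GS T = -(D+L)⁻¹U: row 0 first, T[0,2] = -(-2.2)/(-8.4) = -0.2619; later rows by forward substitution.
  T[0,:] = [+0.0000  -0.3929  -0.2619  -0.1786  -0.1429]
  T[1,:] = [+0.0000  +0.0729  -0.2175  +0.3234  -0.2154]
  T[2,:] = [+0.0000  -0.0506  -0.1497  +0.3937  -0.1722]
  T[3,:] = [+0.0000  +0.0434  +0.0736  -0.1681  +0.5042]
  T[4,:] = [+0.0000  -0.1698  -0.1697  +0.0609  -0.2957]
eigenvalue magnitudes: 0.7324, 0.2366, 0.2366, 0.1257, 0.0000.
spectral radius ρ = 0.7324; 0.7324 < 1: convergent.

yes, ρ = 0.7324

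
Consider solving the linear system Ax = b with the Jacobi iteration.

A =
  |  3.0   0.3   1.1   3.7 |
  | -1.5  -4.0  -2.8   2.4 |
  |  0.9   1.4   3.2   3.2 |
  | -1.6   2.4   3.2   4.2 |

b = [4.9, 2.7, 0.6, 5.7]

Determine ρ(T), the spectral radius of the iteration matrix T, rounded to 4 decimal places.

1.1693

Let D = diag(3, -4, 3.2, 4.2); L, U the strict triangles.
T_J = -D⁻¹(L+U): T[0,1] = -(0.3)/(3) = -0.1000; T[0,0] = 0.
  T[0,:] = [+0.0000 -0.1000 -0.3667 -1.2333]
  T[1,:] = [-0.3750 +0.0000 -0.7000 +0.6000]
  T[2,:] = [-0.2812 -0.4375 +0.0000 -1.0000]
  T[3,:] = [+0.3810 -0.5714 -0.7619 +0.0000]
moduli |λ_i(T)| = 1.1693, 0.8007, 0.8007, 0.6927.
spectral radius ρ = 1.1693; 1.1693 > 1: divergent.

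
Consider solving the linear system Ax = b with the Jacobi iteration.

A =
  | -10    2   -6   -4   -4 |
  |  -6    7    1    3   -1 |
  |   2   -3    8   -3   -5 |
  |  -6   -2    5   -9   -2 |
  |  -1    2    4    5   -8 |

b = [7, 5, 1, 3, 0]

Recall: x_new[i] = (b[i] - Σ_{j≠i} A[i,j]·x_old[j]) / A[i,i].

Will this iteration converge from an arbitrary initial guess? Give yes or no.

no

A = D + L + U where D = diag(-10, 7, 8, -9, -8).
Jacobi T = -D⁻¹(L+U): T[0,4] = -(-4)/(-10) = -0.4000; T[0,0] = 0.
  T[0,:] = [+0.0000 +0.2000 -0.6000 -0.4000 -0.4000]
  T[1,:] = [+0.8571 +0.0000 -0.1429 -0.4286 +0.1429]
  T[2,:] = [-0.2500 +0.3750 +0.0000 +0.3750 +0.6250]
  T[3,:] = [-0.6667 -0.2222 +0.5556 +0.0000 -0.2222]
  T[4,:] = [-0.1250 +0.2500 +0.5000 +0.6250 +0.0000]
|λ(T)| sorted: 1.1318, 0.7323, 0.5398, 0.5398, 0.4638.
ρ = 1.1318; 1.1318 > 1, so it fails to converge.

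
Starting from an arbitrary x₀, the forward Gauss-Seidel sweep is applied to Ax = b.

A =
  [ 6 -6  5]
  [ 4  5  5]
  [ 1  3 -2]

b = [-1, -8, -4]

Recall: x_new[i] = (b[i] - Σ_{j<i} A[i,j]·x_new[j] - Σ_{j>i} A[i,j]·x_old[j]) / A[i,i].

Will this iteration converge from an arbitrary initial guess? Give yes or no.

Write A = D+L+U with D = diag(6, 5, -2).
GS T = -(D+L)⁻¹U: row 0 first, T[0,1] = -(-6)/(6) = +1.0000; later rows by forward substitution.
  T[0,:] = [+0.0000 +1.0000 -0.8333]
  T[1,:] = [+0.0000 -0.8000 -0.3333]
  T[2,:] = [+0.0000 -0.7000 -0.9167]
|λ(T)| sorted: 1.3449, 0.3718, 0.0000.
spectral radius ρ = 1.3449; 1.3449 > 1, so it fails to converge.

no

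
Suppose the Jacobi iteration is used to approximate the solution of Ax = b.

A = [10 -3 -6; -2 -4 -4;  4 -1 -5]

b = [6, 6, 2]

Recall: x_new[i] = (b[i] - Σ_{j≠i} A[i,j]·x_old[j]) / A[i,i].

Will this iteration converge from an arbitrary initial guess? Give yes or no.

Write A = D+L+U with D = diag(10, -4, -5).
T_J = -D⁻¹(L+U): T[0,1] = -(-3)/(10) = +0.3000; T[0,0] = 0.
  T[0,:] = [+0.0000  +0.3000  +0.6000]
  T[1,:] = [-0.5000  +0.0000  -1.0000]
  T[2,:] = [+0.8000  -0.2000  +0.0000]
eigenvalue magnitudes: 0.8598, 0.4575, 0.4575.
spectral radius ρ = 0.8598; 0.8598 < 1, so it converges for any x₀.

yes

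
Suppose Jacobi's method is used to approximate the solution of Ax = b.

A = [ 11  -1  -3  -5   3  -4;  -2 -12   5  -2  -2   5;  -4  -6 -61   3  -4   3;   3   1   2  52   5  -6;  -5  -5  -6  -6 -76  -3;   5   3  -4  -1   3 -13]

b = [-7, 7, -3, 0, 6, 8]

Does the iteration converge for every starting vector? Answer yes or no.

Let D = diag(11, -12, -61, 52, -76, -13); L, U the strict triangles.
Jacobi T = -D⁻¹(L+U): T[3,1] = -(1)/(52) = -0.0192; T[3,3] = 0.
  T[0,:] = [+0.0000  +0.0909  +0.2727  +0.4545  -0.2727  +0.3636]
  T[1,:] = [-0.1667  +0.0000  +0.4167  -0.1667  -0.1667  +0.4167]
  T[2,:] = [-0.0656  -0.0984  +0.0000  +0.0492  -0.0656  +0.0492]
  T[3,:] = [-0.0577  -0.0192  -0.0385  +0.0000  -0.0962  +0.1154]
  T[4,:] = [-0.0658  -0.0658  -0.0789  -0.0789  +0.0000  -0.0395]
  T[5,:] = [+0.3846  +0.2308  -0.3077  -0.0769  +0.2308  +0.0000]
eigenvalue magnitudes: 0.4796, 0.3237, 0.3237, 0.1234, 0.1234, 0.0142.
ρ = 0.4796; 0.4796 < 1: convergent.

yes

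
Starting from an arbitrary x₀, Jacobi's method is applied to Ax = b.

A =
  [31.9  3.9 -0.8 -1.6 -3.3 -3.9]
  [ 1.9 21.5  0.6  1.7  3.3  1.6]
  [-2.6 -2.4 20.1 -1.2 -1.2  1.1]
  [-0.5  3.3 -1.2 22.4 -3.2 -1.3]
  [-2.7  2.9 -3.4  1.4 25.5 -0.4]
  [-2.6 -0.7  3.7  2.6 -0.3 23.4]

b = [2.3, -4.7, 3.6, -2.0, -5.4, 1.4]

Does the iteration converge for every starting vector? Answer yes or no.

yes

Let D = diag(31.9, 21.5, 20.1, 22.4, 25.5, 23.4); L, U the strict triangles.
Jacobi T = -D⁻¹(L+U): T[1,5] = -(1.6)/(21.5) = -0.0744; T[1,1] = 0.
  T[0,:] = [+0.0000  -0.1223  +0.0251  +0.0502  +0.1034  +0.1223]
  T[1,:] = [-0.0884  +0.0000  -0.0279  -0.0791  -0.1535  -0.0744]
  T[2,:] = [+0.1294  +0.1194  +0.0000  +0.0597  +0.0597  -0.0547]
  T[3,:] = [+0.0223  -0.1473  +0.0536  +0.0000  +0.1429  +0.0580]
  T[4,:] = [+0.1059  -0.1137  +0.1333  -0.0549  +0.0000  +0.0157]
  T[5,:] = [+0.1111  +0.0299  -0.1581  -0.1111  +0.0128  +0.0000]
|λ(T)| sorted: 0.2546, 0.2091, 0.1441, 0.1007, 0.0686, 0.0686.
ρ(T) = max|λ| = 0.2546; 0.2546 < 1 ⇒ converges.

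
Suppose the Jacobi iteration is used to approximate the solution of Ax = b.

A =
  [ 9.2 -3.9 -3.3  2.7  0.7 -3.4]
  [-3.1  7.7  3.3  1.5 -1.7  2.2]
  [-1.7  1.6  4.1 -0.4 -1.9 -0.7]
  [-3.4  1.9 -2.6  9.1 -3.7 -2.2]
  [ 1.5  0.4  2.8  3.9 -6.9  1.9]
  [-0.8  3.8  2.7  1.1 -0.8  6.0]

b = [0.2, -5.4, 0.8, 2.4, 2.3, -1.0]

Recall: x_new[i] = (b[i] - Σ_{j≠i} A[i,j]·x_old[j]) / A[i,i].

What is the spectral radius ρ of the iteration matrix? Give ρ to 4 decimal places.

1.1335

Write A = D+L+U with D = diag(9.2, 7.7, 4.1, 9.1, -6.9, 6).
T_J = -D⁻¹(L+U): T[1,5] = -(2.2)/(7.7) = -0.2857; T[1,1] = 0.
  T[0,:] = [+0.0000  +0.4239  +0.3587  -0.2935  -0.0761  +0.3696]
  T[1,:] = [+0.4026  +0.0000  -0.4286  -0.1948  +0.2208  -0.2857]
  T[2,:] = [+0.4146  -0.3902  +0.0000  +0.0976  +0.4634  +0.1707]
  T[3,:] = [+0.3736  -0.2088  +0.2857  +0.0000  +0.4066  +0.2418]
  T[4,:] = [+0.2174  +0.0580  +0.4058  +0.5652  +0.0000  +0.2754]
  T[5,:] = [+0.1333  -0.6333  -0.4500  -0.1833  +0.1333  +0.0000]
moduli |λ_i(T)| = 1.1335, 0.7037, 0.5095, 0.5095, 0.2811, 0.1018.
spectral radius ρ = 1.1335; 1.1335 > 1: divergent.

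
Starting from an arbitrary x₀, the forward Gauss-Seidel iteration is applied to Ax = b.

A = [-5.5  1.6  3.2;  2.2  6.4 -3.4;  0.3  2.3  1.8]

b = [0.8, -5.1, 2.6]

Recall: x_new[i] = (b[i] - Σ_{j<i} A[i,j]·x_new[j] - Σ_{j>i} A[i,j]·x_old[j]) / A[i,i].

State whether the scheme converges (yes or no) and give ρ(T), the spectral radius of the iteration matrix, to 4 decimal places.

Split A = D + L + U, D = diag(-5.5, 6.4, 1.8).
T_GS = -(D+L)⁻¹U: row 0 first, T[0,2] = -(3.2)/(-5.5) = +0.5818; later rows by forward substitution.
  T[0,:] = [+0.0000, +0.2909, +0.5818]
  T[1,:] = [+0.0000, -0.1000, +0.3312]
  T[2,:] = [+0.0000, +0.0793, -0.5202]
moduli |λ_i(T)| = 0.5755, 0.0448, 0.0000.
ρ(T) = max|λ| = 0.5755; 0.5755 < 1: convergent.

yes, ρ = 0.5755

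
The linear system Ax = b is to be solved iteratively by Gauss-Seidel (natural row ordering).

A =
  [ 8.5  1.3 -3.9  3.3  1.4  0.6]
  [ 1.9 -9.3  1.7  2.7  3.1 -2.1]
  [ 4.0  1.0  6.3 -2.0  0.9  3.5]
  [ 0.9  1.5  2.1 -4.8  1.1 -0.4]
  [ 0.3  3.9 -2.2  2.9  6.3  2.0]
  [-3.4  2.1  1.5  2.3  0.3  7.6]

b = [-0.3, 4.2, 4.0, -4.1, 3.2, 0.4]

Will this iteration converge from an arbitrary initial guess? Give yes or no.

yes

Write A = D+L+U with D = diag(8.5, -9.3, 6.3, -4.8, 6.3, 7.6).
GS T = -(D+L)⁻¹U: row 0 first, T[0,5] = -(0.6)/(8.5) = -0.0706; later rows by forward substitution.
  T[0,:] = [+0.0000 -0.1529 +0.4588 -0.3882 -0.1647 -0.0706]
  T[1,:] = [+0.0000 -0.0312 +0.2765 +0.2110 +0.2997 -0.2402]
  T[2,:] = [+0.0000 +0.1021 -0.3352 +0.5305 -0.0859 -0.4726]
  T[3,:] = [+0.0000 +0.0062 +0.0258 +0.2252 +0.2544 -0.3784]
  T[4,:] = [+0.0000 +0.0594 -0.3220 -0.0306 -0.3247 -0.1562]
  T[5,:] = [+0.0000 -0.0842 +0.1999 -0.4036 -0.2037 +0.2488]
eigenvalue magnitudes: 0.6297, 0.4915, 0.2399, 0.1313, 0.0296, 0.0000.
ρ = 0.6297; 0.6297 < 1 ⇒ converges.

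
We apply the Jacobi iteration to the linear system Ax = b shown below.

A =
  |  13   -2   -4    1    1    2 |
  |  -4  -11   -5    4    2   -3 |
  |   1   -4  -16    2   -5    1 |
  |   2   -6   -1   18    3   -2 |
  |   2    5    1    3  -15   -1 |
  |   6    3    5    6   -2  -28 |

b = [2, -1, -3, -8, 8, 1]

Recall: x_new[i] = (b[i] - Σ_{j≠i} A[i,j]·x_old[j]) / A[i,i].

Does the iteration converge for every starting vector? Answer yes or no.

yes

Let D = diag(13, -11, -16, 18, -15, -28); L, U the strict triangles.
Jacobi T = -D⁻¹(L+U): T[2,3] = -(2)/(-16) = +0.1250; T[2,2] = 0.
  T[0,:] = [+0.0000, +0.1538, +0.3077, -0.0769, -0.0769, -0.1538]
  T[1,:] = [-0.3636, +0.0000, -0.4545, +0.3636, +0.1818, -0.2727]
  T[2,:] = [+0.0625, -0.2500, +0.0000, +0.1250, -0.3125, +0.0625]
  T[3,:] = [-0.1111, +0.3333, +0.0556, +0.0000, -0.1667, +0.1111]
  T[4,:] = [+0.1333, +0.3333, +0.0667, +0.2000, +0.0000, -0.0667]
  T[5,:] = [+0.2143, +0.1071, +0.1786, +0.2143, -0.0714, +0.0000]
eigenvalue magnitudes: 0.6047, 0.5066, 0.3884, 0.3884, 0.1568, 0.1473.
spectral radius ρ = 0.6047; 0.6047 < 1: convergent.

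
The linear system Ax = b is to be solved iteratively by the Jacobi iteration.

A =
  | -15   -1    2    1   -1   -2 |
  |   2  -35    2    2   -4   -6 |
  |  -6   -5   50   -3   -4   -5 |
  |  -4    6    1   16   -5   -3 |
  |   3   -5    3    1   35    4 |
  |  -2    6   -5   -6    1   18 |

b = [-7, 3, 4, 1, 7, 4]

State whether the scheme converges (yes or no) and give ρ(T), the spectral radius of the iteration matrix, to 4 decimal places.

A = D + L + U where D = diag(-15, -35, 50, 16, 35, 18).
Jacobi T = -D⁻¹(L+U): T[4,0] = -(3)/(35) = -0.0857; T[4,4] = 0.
  T[0,:] = [+0.0000  -0.0667  +0.1333  +0.0667  -0.0667  -0.1333]
  T[1,:] = [+0.0571  +0.0000  +0.0571  +0.0571  -0.1143  -0.1714]
  T[2,:] = [+0.1200  +0.1000  +0.0000  +0.0600  +0.0800  +0.1000]
  T[3,:] = [+0.2500  -0.3750  -0.0625  +0.0000  +0.3125  +0.1875]
  T[4,:] = [-0.0857  +0.1429  -0.0857  -0.0286  +0.0000  -0.1143]
  T[5,:] = [+0.1111  -0.3333  +0.2778  +0.3333  -0.0556  +0.0000]
|eigenvalues of T|: 0.4166, 0.2402, 0.1679, 0.1679, 0.1445, 0.1445.
ρ = 0.4166; 0.4166 < 1: convergent.

yes, ρ = 0.4166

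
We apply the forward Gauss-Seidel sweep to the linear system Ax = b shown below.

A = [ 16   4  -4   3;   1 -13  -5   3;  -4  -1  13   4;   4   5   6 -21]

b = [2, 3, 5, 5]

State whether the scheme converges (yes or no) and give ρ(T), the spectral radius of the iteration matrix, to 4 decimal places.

yes, ρ = 0.2470

Diagonal D = diag(16, -13, 13, -21); L, U strict lower/upper.
T_GS = -(D+L)⁻¹U: row 0 first, T[0,1] = -(4)/(16) = -0.2500; later rows by forward substitution.
  T[0,:] = [+0.0000 -0.2500 +0.2500 -0.1875]
  T[1,:] = [+0.0000 -0.0192 -0.3654 +0.2163]
  T[2,:] = [+0.0000 -0.0784 +0.0488 -0.3487]
  T[3,:] = [+0.0000 -0.0746 -0.0254 -0.0838]
|λ(T)| sorted: 0.2470, 0.1510, 0.1510, 0.0000.
ρ = 0.2470; 0.2470 < 1 ⇒ converges.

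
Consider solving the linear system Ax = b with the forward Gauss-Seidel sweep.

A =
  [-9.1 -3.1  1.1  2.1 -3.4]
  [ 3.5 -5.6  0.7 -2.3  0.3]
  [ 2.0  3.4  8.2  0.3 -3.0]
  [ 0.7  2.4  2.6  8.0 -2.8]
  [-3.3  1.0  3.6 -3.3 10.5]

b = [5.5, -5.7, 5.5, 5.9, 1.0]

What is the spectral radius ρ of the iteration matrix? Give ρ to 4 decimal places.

A = D + L + U where D = diag(-9.1, -5.6, 8.2, 8, 10.5).
GS T = -(D+L)⁻¹U: row 0 first, T[0,4] = -(-3.4)/(-9.1) = -0.3736; later rows by forward substitution.
  T[0,:] = [+0.0000, -0.3407, +0.1209, +0.2308, -0.3736]
  T[1,:] = [+0.0000, -0.2129, +0.2005, -0.2665, -0.1799]
  T[2,:] = [+0.0000, +0.1714, -0.1126, +0.0176, +0.5316]
  T[3,:] = [+0.0000, +0.0380, -0.0341, +0.0540, +0.2639]
  T[4,:] = [+0.0000, -0.1336, +0.0468, +0.1088, -0.1996]
eigenvalue magnitudes: 0.5166, 0.1633, 0.0969, 0.0210, 0.0000.
ρ(T) = max|λ| = 0.5166; 0.5166 < 1: convergent.

0.5166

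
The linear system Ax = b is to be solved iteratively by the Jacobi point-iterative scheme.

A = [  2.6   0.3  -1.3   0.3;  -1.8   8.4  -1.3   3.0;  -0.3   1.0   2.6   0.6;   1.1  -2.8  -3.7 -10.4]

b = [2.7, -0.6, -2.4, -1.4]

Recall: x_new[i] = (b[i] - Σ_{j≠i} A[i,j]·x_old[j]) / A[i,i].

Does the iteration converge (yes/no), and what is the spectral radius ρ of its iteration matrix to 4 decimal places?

Split A = D + L + U, D = diag(2.6, 8.4, 2.6, -10.4).
Jacobi T = -D⁻¹(L+U): T[1,2] = -(-1.3)/(8.4) = +0.1548; T[1,1] = 0.
  T[0,:] = [+0.0000, -0.1154, +0.5000, -0.1154]
  T[1,:] = [+0.2143, +0.0000, +0.1548, -0.3571]
  T[2,:] = [+0.1154, -0.3846, +0.0000, -0.2308]
  T[3,:] = [+0.1058, -0.2692, -0.3558, +0.0000]
moduli |λ_i(T)| = 0.5494, 0.3520, 0.3520, 0.0822.
ρ(T) = max|λ| = 0.5494; 0.5494 < 1, so it converges for any x₀.

yes, ρ = 0.5494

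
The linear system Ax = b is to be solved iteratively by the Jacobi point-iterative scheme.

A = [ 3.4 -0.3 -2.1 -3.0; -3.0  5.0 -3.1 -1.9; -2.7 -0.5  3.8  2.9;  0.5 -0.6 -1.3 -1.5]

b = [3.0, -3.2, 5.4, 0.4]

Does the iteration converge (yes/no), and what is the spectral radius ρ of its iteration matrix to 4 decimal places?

Diagonal D = diag(3.4, 5, 3.8, -1.5); L, U strict lower/upper.
Jacobi T = -D⁻¹(L+U): T[3,2] = -(-1.3)/(-1.5) = -0.8667; T[3,3] = 0.
  T[0,:] = [+0.0000 +0.0882 +0.6176 +0.8824]
  T[1,:] = [+0.6000 +0.0000 +0.6200 +0.3800]
  T[2,:] = [+0.7105 +0.1316 +0.0000 -0.7632]
  T[3,:] = [+0.3333 -0.4000 -0.8667 +0.0000]
moduli |λ_i(T)| = 1.3444, 0.7982, 0.7982, 0.1393.
ρ = 1.3444; 1.3444 > 1, so it fails to converge.

no, ρ = 1.3444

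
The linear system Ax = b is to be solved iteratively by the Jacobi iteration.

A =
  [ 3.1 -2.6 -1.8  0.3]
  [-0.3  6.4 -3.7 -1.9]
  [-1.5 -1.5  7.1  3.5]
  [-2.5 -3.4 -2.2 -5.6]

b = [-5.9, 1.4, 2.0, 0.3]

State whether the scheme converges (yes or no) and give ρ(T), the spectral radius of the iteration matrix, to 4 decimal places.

yes, ρ = 0.8847

Let D = diag(3.1, 6.4, 7.1, -5.6); L, U the strict triangles.
T_J = -D⁻¹(L+U): T[2,0] = -(-1.5)/(7.1) = +0.2113; T[2,2] = 0.
  T[0,:] = [+0.0000 +0.8387 +0.5806 -0.0968]
  T[1,:] = [+0.0469 +0.0000 +0.5781 +0.2969]
  T[2,:] = [+0.2113 +0.2113 +0.0000 -0.4930]
  T[3,:] = [-0.4464 -0.6071 -0.3929 +0.0000]
moduli |λ_i(T)| = 0.8847, 0.4964, 0.4964, 0.4345.
ρ(T) = max|λ| = 0.8847; 0.8847 < 1: convergent.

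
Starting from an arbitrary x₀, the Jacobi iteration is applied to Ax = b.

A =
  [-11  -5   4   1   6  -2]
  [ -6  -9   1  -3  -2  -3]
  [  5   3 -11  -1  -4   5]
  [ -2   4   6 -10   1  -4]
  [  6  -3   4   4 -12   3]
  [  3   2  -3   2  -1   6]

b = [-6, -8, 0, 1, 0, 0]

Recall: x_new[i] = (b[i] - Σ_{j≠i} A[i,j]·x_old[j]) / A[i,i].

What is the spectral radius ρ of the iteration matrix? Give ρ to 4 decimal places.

1.2827

Write A = D+L+U with D = diag(-11, -9, -11, -10, -12, 6).
Jacobi T = -D⁻¹(L+U): T[5,0] = -(3)/(6) = -0.5000; T[5,5] = 0.
  T[0,:] = [+0.0000 -0.4545 +0.3636 +0.0909 +0.5455 -0.1818]
  T[1,:] = [-0.6667 +0.0000 +0.1111 -0.3333 -0.2222 -0.3333]
  T[2,:] = [+0.4545 +0.2727 +0.0000 -0.0909 -0.3636 +0.4545]
  T[3,:] = [-0.2000 +0.4000 +0.6000 +0.0000 +0.1000 -0.4000]
  T[4,:] = [+0.5000 -0.2500 +0.3333 +0.3333 +0.0000 +0.2500]
  T[5,:] = [-0.5000 -0.3333 +0.5000 -0.3333 +0.1667 +0.0000]
eigenvalue magnitudes: 1.2827, 0.7820, 0.4874, 0.4874, 0.3143, 0.2313.
ρ(T) = max|λ| = 1.2827; 1.2827 > 1, so it fails to converge.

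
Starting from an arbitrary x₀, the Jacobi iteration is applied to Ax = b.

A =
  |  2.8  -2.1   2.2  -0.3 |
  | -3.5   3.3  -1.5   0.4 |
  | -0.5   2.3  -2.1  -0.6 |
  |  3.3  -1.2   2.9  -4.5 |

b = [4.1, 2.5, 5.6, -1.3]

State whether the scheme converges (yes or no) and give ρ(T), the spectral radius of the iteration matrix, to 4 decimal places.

A = D + L + U where D = diag(2.8, 3.3, -2.1, -4.5).
T_J = -D⁻¹(L+U): T[0,2] = -(2.2)/(2.8) = -0.7857; T[0,0] = 0.
  T[0,:] = [+0.0000 +0.7500 -0.7857 +0.1071]
  T[1,:] = [+1.0606 +0.0000 +0.4545 -0.1212]
  T[2,:] = [-0.2381 +1.0952 +0.0000 -0.2857]
  T[3,:] = [+0.7333 -0.2667 +0.6444 +0.0000]
moduli |λ_i(T)| = 1.4663, 0.7060, 0.7060, 0.1917.
spectral radius ρ = 1.4663; 1.4663 > 1: divergent.

no, ρ = 1.4663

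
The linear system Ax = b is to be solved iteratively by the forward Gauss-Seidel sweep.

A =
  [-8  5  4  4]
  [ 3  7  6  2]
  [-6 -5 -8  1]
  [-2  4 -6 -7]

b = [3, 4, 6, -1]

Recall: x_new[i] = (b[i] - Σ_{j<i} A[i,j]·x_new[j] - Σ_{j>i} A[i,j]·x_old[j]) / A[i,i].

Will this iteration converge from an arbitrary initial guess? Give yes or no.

yes

Split A = D + L + U, D = diag(-8, 7, -8, -7).
GS T = -(D+L)⁻¹U: row 0 first, T[0,1] = -(5)/(-8) = +0.6250; later rows by forward substitution.
  T[0,:] = [+0.0000  +0.6250  +0.5000  +0.5000]
  T[1,:] = [+0.0000  -0.2679  -1.0714  -0.5000]
  T[2,:] = [+0.0000  -0.3013  +0.2946  +0.0625]
  T[3,:] = [+0.0000  -0.0733  -1.0077  -0.4821]
|eigenvalues of T|: 0.8745, 0.4661, 0.0469, 0.0000.
ρ = 0.8745; 0.8745 < 1 ⇒ converges.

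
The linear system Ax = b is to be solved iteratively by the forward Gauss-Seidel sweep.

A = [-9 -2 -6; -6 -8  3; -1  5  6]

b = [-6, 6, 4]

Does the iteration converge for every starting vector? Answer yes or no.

yes

Let D = diag(-9, -8, 6); L, U the strict triangles.
T_GS = -(D+L)⁻¹U: row 0 first, T[0,1] = -(-2)/(-9) = -0.2222; later rows by forward substitution.
  T[0,:] = [+0.0000  -0.2222  -0.6667]
  T[1,:] = [+0.0000  +0.1667  +0.8750]
  T[2,:] = [+0.0000  -0.1759  -0.8403]
|roots of det(T-λI)|: 0.6523, 0.0213, 0.0000.
spectral radius ρ = 0.6523; 0.6523 < 1: convergent.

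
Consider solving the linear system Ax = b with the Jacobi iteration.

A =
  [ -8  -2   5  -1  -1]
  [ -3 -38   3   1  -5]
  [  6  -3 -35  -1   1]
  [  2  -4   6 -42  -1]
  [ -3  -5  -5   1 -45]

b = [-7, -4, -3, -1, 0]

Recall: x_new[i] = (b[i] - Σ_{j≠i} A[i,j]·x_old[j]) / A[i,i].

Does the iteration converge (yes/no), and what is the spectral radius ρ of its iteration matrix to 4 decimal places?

yes, ρ = 0.3663

A = D + L + U where D = diag(-8, -38, -35, -42, -45).
Jacobi: T = -D⁻¹(L+U), T[4,2] = -(-5)/(-45) = -0.1111; T[4,4] = 0.
  T[0,:] = [+0.0000 -0.2500 +0.6250 -0.1250 -0.1250]
  T[1,:] = [-0.0789 +0.0000 +0.0789 +0.0263 -0.1316]
  T[2,:] = [+0.1714 -0.0857 +0.0000 -0.0286 +0.0286]
  T[3,:] = [+0.0476 -0.0952 +0.1429 +0.0000 -0.0238]
  T[4,:] = [-0.0667 -0.1111 -0.1111 +0.0222 +0.0000]
|λ(T)| sorted: 0.3663, 0.2834, 0.1563, 0.1143, 0.0409.
ρ = 0.3663; 0.3663 < 1, so it converges for any x₀.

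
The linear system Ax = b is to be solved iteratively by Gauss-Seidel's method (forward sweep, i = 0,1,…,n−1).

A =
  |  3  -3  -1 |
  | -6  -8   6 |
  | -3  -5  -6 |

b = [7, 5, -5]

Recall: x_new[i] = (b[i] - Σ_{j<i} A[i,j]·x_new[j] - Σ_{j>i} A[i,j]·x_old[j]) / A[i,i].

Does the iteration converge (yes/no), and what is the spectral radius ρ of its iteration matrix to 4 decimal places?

Split A = D + L + U, D = diag(3, -8, -6).
Gauss-Seidel: T = -(D+L)⁻¹U, row 0 first, T[0,2] = -(-1)/(3) = +0.3333; later rows by forward substitution.
  T[0,:] = [+0.0000, +1.0000, +0.3333]
  T[1,:] = [+0.0000, -0.7500, +0.5000]
  T[2,:] = [+0.0000, +0.1250, -0.5833]
|roots of det(T-λI)|: 0.9302, 0.4031, 0.0000.
ρ = 0.9302; 0.9302 < 1, so it converges for any x₀.

yes, ρ = 0.9302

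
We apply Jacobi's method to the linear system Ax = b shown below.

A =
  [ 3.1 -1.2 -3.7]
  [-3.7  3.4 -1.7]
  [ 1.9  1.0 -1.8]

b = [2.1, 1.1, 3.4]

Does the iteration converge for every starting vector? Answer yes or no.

Diagonal D = diag(3.1, 3.4, -1.8); L, U strict lower/upper.
Jacobi T = -D⁻¹(L+U): T[0,1] = -(-1.2)/(3.1) = +0.3871; T[0,0] = 0.
  T[0,:] = [+0.0000, +0.3871, +1.1935]
  T[1,:] = [+1.0882, +0.0000, +0.5000]
  T[2,:] = [+1.0556, +0.5556, +0.0000]
moduli |λ_i(T)| = 1.5937, 1.0292, 0.5645.
ρ(T) = max|λ| = 1.5937; 1.5937 > 1, so it fails to converge.

no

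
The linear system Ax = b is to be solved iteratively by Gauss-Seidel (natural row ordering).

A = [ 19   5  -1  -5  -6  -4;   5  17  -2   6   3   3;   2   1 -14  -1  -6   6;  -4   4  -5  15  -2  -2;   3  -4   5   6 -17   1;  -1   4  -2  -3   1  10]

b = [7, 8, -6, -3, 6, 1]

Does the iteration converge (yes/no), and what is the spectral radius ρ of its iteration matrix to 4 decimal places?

yes, ρ = 0.7775

Diagonal D = diag(19, 17, -14, 15, -17, 10); L, U strict lower/upper.
GS T = -(D+L)⁻¹U: row 0 first, T[0,4] = -(-6)/(19) = +0.3158; later rows by forward substitution.
  T[0,:] = [+0.0000  -0.2632  +0.0526  +0.2632  +0.3158  +0.2105]
  T[1,:] = [+0.0000  +0.0774  +0.1022  -0.4303  -0.2693  -0.2384]
  T[2,:] = [+0.0000  -0.0321  +0.0148  -0.0646  -0.4027  +0.4416]
  T[3,:] = [+0.0000  -0.1015  -0.0083  +0.1634  +0.1551  +0.4003]
  T[4,:] = [+0.0000  -0.1099  -0.0133  +0.1864  +0.0554  +0.4232]
  T[5,:] = [+0.0000  -0.0831  -0.0338  +0.2159  +0.0998  +0.2825]
moduli |λ_i(T)| = 0.7775, 0.1355, 0.1355, 0.0236, 0.0052, 0.0000.
spectral radius ρ = 0.7775; 0.7775 < 1 ⇒ converges.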